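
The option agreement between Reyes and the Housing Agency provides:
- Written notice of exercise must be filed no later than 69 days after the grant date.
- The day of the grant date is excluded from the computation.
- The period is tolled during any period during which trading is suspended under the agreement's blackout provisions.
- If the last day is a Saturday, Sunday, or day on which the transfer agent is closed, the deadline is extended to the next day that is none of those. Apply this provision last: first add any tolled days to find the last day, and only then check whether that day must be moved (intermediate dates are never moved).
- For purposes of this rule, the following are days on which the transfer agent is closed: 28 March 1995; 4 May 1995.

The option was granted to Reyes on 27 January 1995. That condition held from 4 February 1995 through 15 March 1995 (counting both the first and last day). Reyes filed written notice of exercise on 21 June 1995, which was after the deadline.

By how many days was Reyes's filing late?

36 days

69 days after 27 January 1995 is April 6, 1995.
From February 4, 1995 through March 15, 1995 inclusive is 40 days; tolling adds 40 days: April 6, 1995 + 40 days = May 16, 1995.
May 16, 1995 is a Tuesday and not a day on which the transfer agent is closed, so no extension applies.
The deadline is May 16, 1995; from May 16, 1995 to June 21, 1995 is 36 days.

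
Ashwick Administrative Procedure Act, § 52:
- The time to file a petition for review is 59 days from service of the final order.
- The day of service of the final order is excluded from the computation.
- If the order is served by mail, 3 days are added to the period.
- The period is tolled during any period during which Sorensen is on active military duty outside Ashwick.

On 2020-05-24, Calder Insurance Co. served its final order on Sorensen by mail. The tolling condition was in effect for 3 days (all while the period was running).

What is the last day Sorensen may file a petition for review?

59 days after 2020-05-24 is July 22, 2020.
Service was by mail, adding 3 days: July 22, 2020 + 3 days = July 25, 2020.
Tolling adds 3 days: July 25, 2020 + 3 days = July 28, 2020.

July 28, 2020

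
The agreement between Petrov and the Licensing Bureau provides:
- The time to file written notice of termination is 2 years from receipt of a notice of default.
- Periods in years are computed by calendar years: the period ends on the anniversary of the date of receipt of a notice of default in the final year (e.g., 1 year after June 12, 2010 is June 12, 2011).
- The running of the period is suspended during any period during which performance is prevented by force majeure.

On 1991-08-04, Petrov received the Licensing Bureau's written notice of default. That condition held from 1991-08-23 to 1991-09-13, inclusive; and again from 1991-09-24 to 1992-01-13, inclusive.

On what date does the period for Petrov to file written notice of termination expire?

2 years after 1991-08-04 is August 4, 1993.
From August 23, 1991 through September 13, 1991 inclusive is 22 days; tolling adds 22 days: August 4, 1993 + 22 days = August 26, 1993.
From September 24, 1991 through January 13, 1992 inclusive is 112 days; tolling adds 112 days: August 26, 1993 + 112 days = December 16, 1993.

December 16, 1993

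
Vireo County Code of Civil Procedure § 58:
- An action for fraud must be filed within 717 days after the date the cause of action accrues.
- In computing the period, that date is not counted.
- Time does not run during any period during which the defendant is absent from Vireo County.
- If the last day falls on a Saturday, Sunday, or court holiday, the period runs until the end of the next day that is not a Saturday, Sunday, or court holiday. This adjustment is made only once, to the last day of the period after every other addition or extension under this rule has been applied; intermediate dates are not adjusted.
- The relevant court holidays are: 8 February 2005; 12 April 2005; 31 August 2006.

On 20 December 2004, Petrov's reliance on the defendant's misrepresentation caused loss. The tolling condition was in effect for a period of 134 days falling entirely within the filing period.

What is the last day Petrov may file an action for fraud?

April 20, 2007

717 days after 20 December 2004 is December 7, 2006.
Tolling adds 134 days: December 7, 2006 + 134 days = April 20, 2007.
April 20, 2007 is a Friday and not a court holiday, so no extension applies.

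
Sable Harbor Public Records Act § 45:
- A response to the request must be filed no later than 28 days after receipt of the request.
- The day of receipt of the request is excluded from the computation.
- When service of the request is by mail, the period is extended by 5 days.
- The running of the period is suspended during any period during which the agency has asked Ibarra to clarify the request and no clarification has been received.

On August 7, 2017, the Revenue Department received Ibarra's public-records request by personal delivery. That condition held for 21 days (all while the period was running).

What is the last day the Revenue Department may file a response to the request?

28 days after August 7, 2017 is September 4, 2017.
Service was not by mail, so no mail extension applies.
Tolling adds 21 days: September 4, 2017 + 21 days = September 25, 2017.

September 25, 2017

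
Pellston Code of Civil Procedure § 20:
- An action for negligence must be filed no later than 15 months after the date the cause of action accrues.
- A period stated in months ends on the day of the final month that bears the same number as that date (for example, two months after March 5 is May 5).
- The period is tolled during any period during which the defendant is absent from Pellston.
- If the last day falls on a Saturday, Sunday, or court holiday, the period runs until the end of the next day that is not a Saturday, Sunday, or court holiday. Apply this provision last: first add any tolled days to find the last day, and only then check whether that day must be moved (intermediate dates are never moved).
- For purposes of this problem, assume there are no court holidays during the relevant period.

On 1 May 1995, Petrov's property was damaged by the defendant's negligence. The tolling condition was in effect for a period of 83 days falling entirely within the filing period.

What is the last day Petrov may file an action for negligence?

15 months after 1 May 1995 is August 1, 1996.
Tolling adds 83 days: August 1, 1996 + 83 days = October 23, 1996.
October 23, 1996 is a Wednesday and not a court holiday, so no extension applies.

October 23, 1996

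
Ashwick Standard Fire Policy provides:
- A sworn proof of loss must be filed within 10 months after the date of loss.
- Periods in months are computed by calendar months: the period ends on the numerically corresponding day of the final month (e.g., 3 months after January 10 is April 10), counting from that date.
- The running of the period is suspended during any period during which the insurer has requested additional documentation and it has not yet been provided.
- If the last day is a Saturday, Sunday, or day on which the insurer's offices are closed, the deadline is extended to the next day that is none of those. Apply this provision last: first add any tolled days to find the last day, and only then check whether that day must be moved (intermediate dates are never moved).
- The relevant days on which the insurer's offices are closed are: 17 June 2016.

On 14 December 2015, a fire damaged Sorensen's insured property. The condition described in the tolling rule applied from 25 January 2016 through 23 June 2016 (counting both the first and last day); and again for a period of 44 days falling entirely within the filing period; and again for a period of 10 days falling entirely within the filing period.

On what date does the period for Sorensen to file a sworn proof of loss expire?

May 8, 2017

10 months after 14 December 2015 is October 14, 2016.
From January 25, 2016 through June 23, 2016 inclusive is 151 days; tolling adds 151 days: October 14, 2016 + 151 days = March 14, 2017.
Tolling adds 44 days: March 14, 2017 + 44 days = April 27, 2017.
Tolling adds 10 days: April 27, 2017 + 10 days = May 7, 2017.
May 7, 2017 is Sunday. The next qualifying day is May 8, 2017.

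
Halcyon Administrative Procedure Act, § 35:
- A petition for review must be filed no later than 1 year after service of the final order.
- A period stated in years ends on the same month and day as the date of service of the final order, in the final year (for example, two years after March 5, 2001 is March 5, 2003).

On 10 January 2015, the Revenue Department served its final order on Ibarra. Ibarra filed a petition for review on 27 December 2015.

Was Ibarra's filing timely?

Yes

1 year after 10 January 2015 is January 10, 2016.
The deadline is January 10, 2016; the filing on December 27, 2015 is on or before that date.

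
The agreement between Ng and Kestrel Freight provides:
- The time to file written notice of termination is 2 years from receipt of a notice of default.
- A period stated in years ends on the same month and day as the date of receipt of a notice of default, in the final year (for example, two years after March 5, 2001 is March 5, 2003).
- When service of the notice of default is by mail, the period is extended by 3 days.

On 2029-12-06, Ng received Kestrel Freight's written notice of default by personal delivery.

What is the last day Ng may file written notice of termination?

2 years after 2029-12-06 is December 6, 2031.
Service was not by mail, so no mail extension applies.

December 6, 2031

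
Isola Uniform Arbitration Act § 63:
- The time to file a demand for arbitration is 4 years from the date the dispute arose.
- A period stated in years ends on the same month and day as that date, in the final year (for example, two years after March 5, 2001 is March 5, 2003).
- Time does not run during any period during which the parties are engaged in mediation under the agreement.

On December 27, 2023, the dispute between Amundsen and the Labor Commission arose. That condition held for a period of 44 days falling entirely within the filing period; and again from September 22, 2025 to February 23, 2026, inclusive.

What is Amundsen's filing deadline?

July 13, 2028

4 years after December 27, 2023 is December 27, 2027.
Tolling adds 44 days: December 27, 2027 + 44 days = February 9, 2028.
From September 22, 2025 through February 23, 2026 inclusive is 155 days; tolling adds 155 days: February 9, 2028 + 155 days = July 13, 2028.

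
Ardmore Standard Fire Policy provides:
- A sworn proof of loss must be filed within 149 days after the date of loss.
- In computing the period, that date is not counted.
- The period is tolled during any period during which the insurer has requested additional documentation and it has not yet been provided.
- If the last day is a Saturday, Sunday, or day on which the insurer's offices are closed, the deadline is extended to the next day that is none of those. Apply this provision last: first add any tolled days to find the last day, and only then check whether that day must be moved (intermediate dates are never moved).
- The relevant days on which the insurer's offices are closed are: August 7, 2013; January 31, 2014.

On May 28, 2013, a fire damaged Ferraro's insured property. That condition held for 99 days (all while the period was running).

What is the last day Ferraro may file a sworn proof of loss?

February 3, 2014

149 days after May 28, 2013 is October 24, 2013.
Tolling adds 99 days: October 24, 2013 + 99 days = January 31, 2014.
January 31, 2014 is a listed holiday; February 1, 2014 is Saturday; February 2, 2014 is Sunday. The next qualifying day is February 3, 2014.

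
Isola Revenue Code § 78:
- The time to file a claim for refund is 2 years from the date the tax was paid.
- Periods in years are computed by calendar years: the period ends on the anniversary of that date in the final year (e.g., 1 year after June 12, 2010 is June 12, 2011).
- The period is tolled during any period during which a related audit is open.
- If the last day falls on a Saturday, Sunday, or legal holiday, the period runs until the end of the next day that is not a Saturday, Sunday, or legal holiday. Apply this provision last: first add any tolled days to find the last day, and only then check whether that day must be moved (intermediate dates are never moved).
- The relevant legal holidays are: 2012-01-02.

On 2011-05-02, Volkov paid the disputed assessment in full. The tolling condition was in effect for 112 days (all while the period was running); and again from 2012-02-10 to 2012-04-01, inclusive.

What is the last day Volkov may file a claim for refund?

2 years after 2011-05-02 is May 2, 2013.
Tolling adds 112 days: May 2, 2013 + 112 days = August 22, 2013.
From February 10, 2012 through April 1, 2012 inclusive is 52 days; tolling adds 52 days: August 22, 2013 + 52 days = October 13, 2013.
October 13, 2013 is Sunday. The next qualifying day is October 14, 2013.

October 14, 2013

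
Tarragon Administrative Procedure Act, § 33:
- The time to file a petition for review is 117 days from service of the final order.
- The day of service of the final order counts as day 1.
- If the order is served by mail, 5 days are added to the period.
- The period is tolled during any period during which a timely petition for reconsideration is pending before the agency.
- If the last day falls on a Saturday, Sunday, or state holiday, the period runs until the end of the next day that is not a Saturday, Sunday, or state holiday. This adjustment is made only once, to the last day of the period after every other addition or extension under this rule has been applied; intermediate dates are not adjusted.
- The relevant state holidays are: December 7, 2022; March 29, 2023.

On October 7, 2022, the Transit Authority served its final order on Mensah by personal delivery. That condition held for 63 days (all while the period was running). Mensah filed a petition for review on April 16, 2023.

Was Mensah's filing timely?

No

Counting October 7, 2022 as day 1, day 117 is January 31, 2023.
Service was not by mail, so no mail extension applies.
Tolling adds 63 days: January 31, 2023 + 63 days = April 4, 2023.
April 4, 2023 is a Tuesday and not a state holiday, so no extension applies.
The deadline is April 4, 2023; the filing on April 16, 2023 is after that date.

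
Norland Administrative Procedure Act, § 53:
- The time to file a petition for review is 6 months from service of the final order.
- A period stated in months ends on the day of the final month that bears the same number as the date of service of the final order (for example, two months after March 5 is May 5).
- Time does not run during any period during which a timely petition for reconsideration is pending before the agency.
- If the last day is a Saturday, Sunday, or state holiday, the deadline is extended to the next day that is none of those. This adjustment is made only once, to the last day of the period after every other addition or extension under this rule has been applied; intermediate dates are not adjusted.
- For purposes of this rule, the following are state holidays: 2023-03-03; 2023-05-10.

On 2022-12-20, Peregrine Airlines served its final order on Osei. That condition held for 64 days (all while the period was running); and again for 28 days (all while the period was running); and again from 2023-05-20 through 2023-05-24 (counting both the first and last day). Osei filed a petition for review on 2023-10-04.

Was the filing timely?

6 months after 2022-12-20 is June 20, 2023.
Tolling adds 64 days: June 20, 2023 + 64 days = August 23, 2023.
Tolling adds 28 days: August 23, 2023 + 28 days = September 20, 2023.
From May 20, 2023 through May 24, 2023 inclusive is 5 days; tolling adds 5 days: September 20, 2023 + 5 days = September 25, 2023.
September 25, 2023 is a Monday and not a state holiday, so no extension applies.
The deadline is September 25, 2023; the filing on October 4, 2023 is after that date.

No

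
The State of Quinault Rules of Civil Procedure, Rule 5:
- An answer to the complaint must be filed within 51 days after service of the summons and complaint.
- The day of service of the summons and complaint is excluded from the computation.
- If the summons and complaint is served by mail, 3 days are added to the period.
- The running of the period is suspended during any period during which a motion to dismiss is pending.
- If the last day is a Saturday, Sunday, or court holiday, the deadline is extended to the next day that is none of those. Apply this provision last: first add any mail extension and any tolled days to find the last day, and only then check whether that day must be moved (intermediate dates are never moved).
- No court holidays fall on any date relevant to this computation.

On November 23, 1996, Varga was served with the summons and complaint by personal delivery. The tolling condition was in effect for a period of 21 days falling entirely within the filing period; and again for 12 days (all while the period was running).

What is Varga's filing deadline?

51 days after November 23, 1996 is January 13, 1997.
Service was not by mail, so no mail extension applies.
Tolling adds 21 days: January 13, 1997 + 21 days = February 3, 1997.
Tolling adds 12 days: February 3, 1997 + 12 days = February 15, 1997.
February 15, 1997 is Saturday; February 16, 1997 is Sunday. The next qualifying day is February 17, 1997.

February 17, 1997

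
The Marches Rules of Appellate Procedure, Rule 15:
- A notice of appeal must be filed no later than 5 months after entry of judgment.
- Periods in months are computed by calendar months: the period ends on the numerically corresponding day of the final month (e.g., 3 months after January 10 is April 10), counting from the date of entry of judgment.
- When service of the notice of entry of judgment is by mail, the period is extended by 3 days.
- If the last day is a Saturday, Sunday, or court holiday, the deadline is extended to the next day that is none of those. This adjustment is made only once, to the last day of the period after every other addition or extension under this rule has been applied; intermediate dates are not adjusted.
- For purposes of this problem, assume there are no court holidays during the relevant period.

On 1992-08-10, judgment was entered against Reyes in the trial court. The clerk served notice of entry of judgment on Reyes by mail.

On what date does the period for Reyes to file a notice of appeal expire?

5 months after 1992-08-10 is January 10, 1993.
Service was by mail, adding 3 days: January 10, 1993 + 3 days = January 13, 1993.
January 13, 1993 is a Wednesday and not a court holiday, so no extension applies.

January 13, 1993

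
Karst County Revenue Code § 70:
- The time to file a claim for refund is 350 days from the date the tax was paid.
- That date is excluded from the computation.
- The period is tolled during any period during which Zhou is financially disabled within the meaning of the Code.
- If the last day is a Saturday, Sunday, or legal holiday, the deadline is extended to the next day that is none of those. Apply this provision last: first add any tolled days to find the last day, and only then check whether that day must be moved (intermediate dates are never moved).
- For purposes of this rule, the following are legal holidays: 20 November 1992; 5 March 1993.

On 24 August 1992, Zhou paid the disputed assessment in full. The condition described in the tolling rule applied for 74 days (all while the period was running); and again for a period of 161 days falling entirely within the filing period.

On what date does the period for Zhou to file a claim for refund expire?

April 1, 1994

350 days after 24 August 1992 is August 9, 1993.
Tolling adds 74 days: August 9, 1993 + 74 days = October 22, 1993.
Tolling adds 161 days: October 22, 1993 + 161 days = April 1, 1994.
April 1, 1994 is a Friday and not a legal holiday, so no extension applies.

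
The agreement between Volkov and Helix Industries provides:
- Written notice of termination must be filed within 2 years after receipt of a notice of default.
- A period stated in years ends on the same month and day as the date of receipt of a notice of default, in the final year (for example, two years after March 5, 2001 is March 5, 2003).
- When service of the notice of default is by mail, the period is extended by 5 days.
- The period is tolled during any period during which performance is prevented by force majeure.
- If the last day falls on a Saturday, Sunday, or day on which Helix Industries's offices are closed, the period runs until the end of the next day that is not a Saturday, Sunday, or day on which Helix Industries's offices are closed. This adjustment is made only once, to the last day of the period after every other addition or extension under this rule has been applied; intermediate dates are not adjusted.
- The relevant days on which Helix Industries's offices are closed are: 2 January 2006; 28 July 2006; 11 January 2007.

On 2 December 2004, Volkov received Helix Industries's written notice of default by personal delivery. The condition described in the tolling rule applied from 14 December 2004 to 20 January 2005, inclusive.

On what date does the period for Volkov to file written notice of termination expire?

January 9, 2007

2 years after 2 December 2004 is December 2, 2006.
Service was not by mail, so no mail extension applies.
From December 14, 2004 through January 20, 2005 inclusive is 38 days; tolling adds 38 days: December 2, 2006 + 38 days = January 9, 2007.
January 9, 2007 is a Tuesday and not a day on which Helix Industries's offices are closed, so no extension applies.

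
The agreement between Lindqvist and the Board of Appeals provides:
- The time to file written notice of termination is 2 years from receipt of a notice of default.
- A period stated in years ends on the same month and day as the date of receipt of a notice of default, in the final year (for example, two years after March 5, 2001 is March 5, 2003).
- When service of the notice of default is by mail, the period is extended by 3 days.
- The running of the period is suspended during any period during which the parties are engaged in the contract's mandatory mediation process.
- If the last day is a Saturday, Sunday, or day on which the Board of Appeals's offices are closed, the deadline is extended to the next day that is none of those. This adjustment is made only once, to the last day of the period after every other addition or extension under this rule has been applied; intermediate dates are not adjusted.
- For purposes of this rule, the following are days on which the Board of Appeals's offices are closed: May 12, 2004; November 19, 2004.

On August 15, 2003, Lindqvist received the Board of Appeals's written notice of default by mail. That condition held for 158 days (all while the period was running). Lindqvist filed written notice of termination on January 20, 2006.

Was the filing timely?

Yes

2 years after August 15, 2003 is August 15, 2005.
Service was by mail, adding 3 days: August 15, 2005 + 3 days = August 18, 2005.
Tolling adds 158 days: August 18, 2005 + 158 days = January 23, 2006.
January 23, 2006 is a Monday and not a day on which the Board of Appeals's offices are closed, so no extension applies.
The deadline is January 23, 2006; the filing on January 20, 2006 is on or before that date.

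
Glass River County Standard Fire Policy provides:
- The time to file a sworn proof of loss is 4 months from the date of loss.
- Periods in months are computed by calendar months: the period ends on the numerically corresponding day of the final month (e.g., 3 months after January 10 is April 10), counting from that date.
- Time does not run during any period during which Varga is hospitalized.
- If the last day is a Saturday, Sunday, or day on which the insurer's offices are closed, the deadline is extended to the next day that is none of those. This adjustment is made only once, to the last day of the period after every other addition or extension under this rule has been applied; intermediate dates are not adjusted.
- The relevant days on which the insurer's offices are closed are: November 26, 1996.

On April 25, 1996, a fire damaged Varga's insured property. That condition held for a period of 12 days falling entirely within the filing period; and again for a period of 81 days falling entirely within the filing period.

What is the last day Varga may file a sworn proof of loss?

November 27, 1996

4 months after April 25, 1996 is August 25, 1996.
Tolling adds 12 days: August 25, 1996 + 12 days = September 6, 1996.
Tolling adds 81 days: September 6, 1996 + 81 days = November 26, 1996.
November 26, 1996 is a listed holiday. The next qualifying day is November 27, 1996.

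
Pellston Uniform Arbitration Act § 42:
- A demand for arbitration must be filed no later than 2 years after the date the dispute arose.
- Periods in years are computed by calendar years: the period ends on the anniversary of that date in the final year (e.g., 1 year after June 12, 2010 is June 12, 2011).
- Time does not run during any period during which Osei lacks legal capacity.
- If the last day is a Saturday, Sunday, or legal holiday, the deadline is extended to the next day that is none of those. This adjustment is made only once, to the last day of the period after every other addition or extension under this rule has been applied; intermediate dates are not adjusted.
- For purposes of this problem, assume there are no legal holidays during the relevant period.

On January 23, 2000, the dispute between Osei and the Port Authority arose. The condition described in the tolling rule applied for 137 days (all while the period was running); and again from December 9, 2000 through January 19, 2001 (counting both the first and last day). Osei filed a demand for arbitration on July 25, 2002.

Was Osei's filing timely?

2 years after January 23, 2000 is January 23, 2002.
Tolling adds 137 days: January 23, 2002 + 137 days = June 9, 2002.
From December 9, 2000 through January 19, 2001 inclusive is 42 days; tolling adds 42 days: June 9, 2002 + 42 days = July 21, 2002.
July 21, 2002 is Sunday. The next qualifying day is July 22, 2002.
The deadline is July 22, 2002; the filing on July 25, 2002 is after that date.

No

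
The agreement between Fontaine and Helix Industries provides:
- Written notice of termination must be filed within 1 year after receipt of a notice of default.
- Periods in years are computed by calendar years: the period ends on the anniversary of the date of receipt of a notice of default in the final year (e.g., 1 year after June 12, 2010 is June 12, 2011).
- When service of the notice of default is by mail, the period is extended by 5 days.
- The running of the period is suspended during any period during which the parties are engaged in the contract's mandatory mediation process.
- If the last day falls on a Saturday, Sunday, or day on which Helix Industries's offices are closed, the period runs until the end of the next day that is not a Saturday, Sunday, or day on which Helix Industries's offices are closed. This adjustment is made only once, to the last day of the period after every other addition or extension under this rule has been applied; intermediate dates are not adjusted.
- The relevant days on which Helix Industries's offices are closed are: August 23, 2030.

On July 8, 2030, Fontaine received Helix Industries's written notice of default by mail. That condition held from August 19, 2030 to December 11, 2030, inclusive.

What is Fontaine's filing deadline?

1 year after July 8, 2030 is July 8, 2031.
Service was by mail, adding 5 days: July 8, 2031 + 5 days = July 13, 2031.
From August 19, 2030 through December 11, 2030 inclusive is 115 days; tolling adds 115 days: July 13, 2031 + 115 days = November 5, 2031.
November 5, 2031 is a Wednesday and not a day on which Helix Industries's offices are closed, so no extension applies.

November 5, 2031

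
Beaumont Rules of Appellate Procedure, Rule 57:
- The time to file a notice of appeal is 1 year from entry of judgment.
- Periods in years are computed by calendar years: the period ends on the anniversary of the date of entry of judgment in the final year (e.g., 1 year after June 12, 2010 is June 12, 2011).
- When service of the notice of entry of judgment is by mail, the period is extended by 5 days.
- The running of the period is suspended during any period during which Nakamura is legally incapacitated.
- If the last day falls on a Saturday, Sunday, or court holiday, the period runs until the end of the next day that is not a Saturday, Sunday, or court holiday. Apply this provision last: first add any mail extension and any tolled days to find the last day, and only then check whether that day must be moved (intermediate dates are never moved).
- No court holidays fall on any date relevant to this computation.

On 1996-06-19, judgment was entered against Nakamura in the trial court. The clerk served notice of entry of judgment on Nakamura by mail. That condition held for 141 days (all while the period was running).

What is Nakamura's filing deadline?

November 12, 1997

1 year after 1996-06-19 is June 19, 1997.
Service was by mail, adding 5 days: June 19, 1997 + 5 days = June 24, 1997.
Tolling adds 141 days: June 24, 1997 + 141 days = November 12, 1997.
November 12, 1997 is a Wednesday and not a court holiday, so no extension applies.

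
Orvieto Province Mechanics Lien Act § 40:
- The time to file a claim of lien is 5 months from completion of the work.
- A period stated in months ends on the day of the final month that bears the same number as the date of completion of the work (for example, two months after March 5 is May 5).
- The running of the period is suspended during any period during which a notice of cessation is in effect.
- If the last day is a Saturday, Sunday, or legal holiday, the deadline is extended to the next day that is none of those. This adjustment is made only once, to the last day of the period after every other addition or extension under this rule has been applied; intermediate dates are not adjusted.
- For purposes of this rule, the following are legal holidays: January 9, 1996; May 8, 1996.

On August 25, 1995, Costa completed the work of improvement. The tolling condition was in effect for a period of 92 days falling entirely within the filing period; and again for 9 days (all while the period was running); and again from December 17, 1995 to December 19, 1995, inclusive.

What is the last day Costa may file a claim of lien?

May 9, 1996

5 months after August 25, 1995 is January 25, 1996.
Tolling adds 92 days: January 25, 1996 + 92 days = April 26, 1996.
Tolling adds 9 days: April 26, 1996 + 9 days = May 5, 1996.
From December 17, 1995 through December 19, 1995 inclusive is 3 days; tolling adds 3 days: May 5, 1996 + 3 days = May 8, 1996.
May 8, 1996 is a listed holiday. The next qualifying day is May 9, 1996.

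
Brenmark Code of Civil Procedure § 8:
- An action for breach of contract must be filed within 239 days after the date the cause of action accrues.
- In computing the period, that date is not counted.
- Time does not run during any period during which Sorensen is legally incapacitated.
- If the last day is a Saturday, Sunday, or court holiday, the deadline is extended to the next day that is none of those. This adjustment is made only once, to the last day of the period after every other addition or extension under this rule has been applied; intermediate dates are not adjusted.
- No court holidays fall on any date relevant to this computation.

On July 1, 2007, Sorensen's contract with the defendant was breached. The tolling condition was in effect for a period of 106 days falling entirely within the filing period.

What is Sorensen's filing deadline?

239 days after July 1, 2007 is February 25, 2008.
Tolling adds 106 days: February 25, 2008 + 106 days = June 10, 2008.
June 10, 2008 is a Tuesday and not a court holiday, so no extension applies.

June 10, 2008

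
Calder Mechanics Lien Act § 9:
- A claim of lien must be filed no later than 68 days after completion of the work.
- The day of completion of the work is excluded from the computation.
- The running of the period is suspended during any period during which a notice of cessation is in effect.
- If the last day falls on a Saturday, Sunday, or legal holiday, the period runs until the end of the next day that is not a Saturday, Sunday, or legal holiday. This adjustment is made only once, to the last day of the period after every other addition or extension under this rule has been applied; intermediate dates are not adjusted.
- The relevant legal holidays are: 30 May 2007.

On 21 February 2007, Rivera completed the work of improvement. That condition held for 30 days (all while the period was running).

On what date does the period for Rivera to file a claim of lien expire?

68 days after 21 February 2007 is April 30, 2007.
Tolling adds 30 days: April 30, 2007 + 30 days = May 30, 2007.
May 30, 2007 is a listed holiday. The next qualifying day is May 31, 2007.

May 31, 2007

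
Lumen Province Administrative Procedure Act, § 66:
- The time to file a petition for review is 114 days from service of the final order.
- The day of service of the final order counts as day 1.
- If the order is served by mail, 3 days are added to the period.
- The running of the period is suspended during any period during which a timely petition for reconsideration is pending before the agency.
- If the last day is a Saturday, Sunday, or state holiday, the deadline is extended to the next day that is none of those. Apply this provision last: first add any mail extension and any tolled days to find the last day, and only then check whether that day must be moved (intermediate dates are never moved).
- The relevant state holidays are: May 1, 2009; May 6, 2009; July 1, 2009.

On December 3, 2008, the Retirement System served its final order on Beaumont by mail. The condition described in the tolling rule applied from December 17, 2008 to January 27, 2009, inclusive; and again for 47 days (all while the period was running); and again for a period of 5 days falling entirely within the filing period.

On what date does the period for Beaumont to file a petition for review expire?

July 2, 2009

Counting December 3, 2008 as day 1, day 114 is March 26, 2009.
Service was by mail, adding 3 days: March 26, 2009 + 3 days = March 29, 2009.
From December 17, 2008 through January 27, 2009 inclusive is 42 days; tolling adds 42 days: March 29, 2009 + 42 days = May 10, 2009.
Tolling adds 47 days: May 10, 2009 + 47 days = June 26, 2009.
Tolling adds 5 days: June 26, 2009 + 5 days = July 1, 2009.
July 1, 2009 is a listed holiday. The next qualifying day is July 2, 2009.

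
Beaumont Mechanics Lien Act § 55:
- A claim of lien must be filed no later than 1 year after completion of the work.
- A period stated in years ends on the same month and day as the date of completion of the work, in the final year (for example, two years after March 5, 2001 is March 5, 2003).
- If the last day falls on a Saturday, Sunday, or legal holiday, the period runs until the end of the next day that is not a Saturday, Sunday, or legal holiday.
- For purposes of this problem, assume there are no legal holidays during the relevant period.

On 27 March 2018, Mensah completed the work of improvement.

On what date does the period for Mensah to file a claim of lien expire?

March 27, 2019

1 year after 27 March 2018 is March 27, 2019.
March 27, 2019 is a Wednesday and not a legal holiday, so no extension applies.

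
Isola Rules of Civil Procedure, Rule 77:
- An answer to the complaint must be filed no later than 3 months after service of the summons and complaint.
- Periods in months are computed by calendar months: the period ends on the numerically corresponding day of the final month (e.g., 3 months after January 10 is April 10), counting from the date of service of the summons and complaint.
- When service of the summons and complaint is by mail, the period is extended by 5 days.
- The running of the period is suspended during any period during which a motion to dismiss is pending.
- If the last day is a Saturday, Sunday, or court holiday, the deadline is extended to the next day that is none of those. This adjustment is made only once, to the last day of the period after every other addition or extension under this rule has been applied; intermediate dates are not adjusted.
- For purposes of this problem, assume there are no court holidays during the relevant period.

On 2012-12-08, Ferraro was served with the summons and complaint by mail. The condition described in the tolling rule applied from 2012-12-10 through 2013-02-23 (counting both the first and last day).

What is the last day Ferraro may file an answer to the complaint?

May 28, 2013

3 months after 2012-12-08 is March 8, 2013.
Service was by mail, adding 5 days: March 8, 2013 + 5 days = March 13, 2013.
From December 10, 2012 through February 23, 2013 inclusive is 76 days; tolling adds 76 days: March 13, 2013 + 76 days = May 28, 2013.
May 28, 2013 is a Tuesday and not a court holiday, so no extension applies.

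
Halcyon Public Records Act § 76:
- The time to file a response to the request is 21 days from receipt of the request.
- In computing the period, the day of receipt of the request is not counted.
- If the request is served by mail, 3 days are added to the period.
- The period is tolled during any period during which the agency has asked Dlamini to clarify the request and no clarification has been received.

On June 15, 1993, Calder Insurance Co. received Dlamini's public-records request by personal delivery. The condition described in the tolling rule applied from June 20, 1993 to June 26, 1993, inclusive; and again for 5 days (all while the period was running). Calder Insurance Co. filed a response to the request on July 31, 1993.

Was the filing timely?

No

21 days after June 15, 1993 is July 6, 1993.
Service was not by mail, so no mail extension applies.
From June 20, 1993 through June 26, 1993 inclusive is 7 days; tolling adds 7 days: July 6, 1993 + 7 days = July 13, 1993.
Tolling adds 5 days: July 13, 1993 + 5 days = July 18, 1993.
The deadline is July 18, 1993; the filing on July 31, 1993 is after that date.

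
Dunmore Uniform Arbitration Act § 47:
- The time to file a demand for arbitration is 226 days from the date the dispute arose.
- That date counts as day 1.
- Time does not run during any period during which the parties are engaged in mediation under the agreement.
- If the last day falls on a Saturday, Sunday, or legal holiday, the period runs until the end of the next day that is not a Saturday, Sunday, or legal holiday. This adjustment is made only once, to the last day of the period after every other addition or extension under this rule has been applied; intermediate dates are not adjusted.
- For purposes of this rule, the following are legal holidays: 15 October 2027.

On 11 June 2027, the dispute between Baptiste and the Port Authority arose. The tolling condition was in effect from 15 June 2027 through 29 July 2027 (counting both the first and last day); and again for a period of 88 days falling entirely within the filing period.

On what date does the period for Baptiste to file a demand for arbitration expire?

Counting 11 June 2027 as day 1, day 226 is January 22, 2028.
From June 15, 2027 through July 29, 2027 inclusive is 45 days; tolling adds 45 days: January 22, 2028 + 45 days = March 7, 2028.
Tolling adds 88 days: March 7, 2028 + 88 days = June 3, 2028.
June 3, 2028 is Saturday; June 4, 2028 is Sunday. The next qualifying day is June 5, 2028.

June 5, 2028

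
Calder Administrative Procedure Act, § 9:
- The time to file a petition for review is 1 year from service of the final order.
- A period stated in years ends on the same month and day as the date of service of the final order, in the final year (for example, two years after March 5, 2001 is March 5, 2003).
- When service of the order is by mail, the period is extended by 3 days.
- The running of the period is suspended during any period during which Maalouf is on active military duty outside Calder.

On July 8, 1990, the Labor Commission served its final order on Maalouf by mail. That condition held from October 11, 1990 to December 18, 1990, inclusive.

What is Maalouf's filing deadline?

1 year after July 8, 1990 is July 8, 1991.
Service was by mail, adding 3 days: July 8, 1991 + 3 days = July 11, 1991.
From October 11, 1990 through December 18, 1990 inclusive is 69 days; tolling adds 69 days: July 11, 1991 + 69 days = September 18, 1991.

September 18, 1991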